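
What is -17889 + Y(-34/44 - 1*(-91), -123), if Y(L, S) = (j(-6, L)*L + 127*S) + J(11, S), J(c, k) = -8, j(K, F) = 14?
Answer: -354803/11 ≈ -32255.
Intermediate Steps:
Y(L, S) = -8 + 14*L + 127*S (Y(L, S) = (14*L + 127*S) - 8 = -8 + 14*L + 127*S)
-17889 + Y(-34/44 - 1*(-91), -123) = -17889 + (-8 + 14*(-34/44 - 1*(-91)) + 127*(-123)) = -17889 + (-8 + 14*(-34*1/44 + 91) - 15621) = -17889 + (-8 + 14*(-17/22 + 91) - 15621) = -17889 + (-8 + 14*(1985/22) - 15621) = -17889 + (-8 + 13895/11 - 15621) = -17889 - 158024/11 = -354803/11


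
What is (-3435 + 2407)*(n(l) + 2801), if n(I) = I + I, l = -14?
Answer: -2850644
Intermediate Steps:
n(I) = 2*I
(-3435 + 2407)*(n(l) + 2801) = (-3435 + 2407)*(2*(-14) + 2801) = -1028*(-28 + 2801) = -1028*2773 = -2850644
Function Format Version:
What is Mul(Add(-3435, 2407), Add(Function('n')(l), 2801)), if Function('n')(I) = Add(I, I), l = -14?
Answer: -2850644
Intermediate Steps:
Function('n')(I) = Mul(2, I)
Mul(Add(-3435, 2407), Add(Function('n')(l), 2801)) = Mul(Add(-3435, 2407), Add(Mul(2, -14), 2801)) = Mul(-1028, Add(-28, 2801)) = Mul(-1028, 2773) = -2850644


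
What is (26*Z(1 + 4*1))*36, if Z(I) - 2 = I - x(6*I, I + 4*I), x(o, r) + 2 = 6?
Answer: 2808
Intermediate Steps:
x(o, r) = 4 (x(o, r) = -2 + 6 = 4)
Z(I) = -2 + I (Z(I) = 2 + (I - 1*4) = 2 + (I - 4) = 2 + (-4 + I) = -2 + I)
(26*Z(1 + 4*1))*36 = (26*(-2 + (1 + 4*1)))*36 = (26*(-2 + (1 + 4)))*36 = (26*(-2 + 5))*36 = (26*3)*36 = 78*36 = 2808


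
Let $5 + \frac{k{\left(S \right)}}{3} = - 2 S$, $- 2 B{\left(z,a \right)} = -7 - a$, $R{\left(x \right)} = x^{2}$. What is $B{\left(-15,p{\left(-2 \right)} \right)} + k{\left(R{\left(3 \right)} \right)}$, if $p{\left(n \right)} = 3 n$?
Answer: $- \frac{137}{2} \approx -68.5$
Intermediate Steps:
$B{\left(z,a \right)} = \frac{7}{2} + \frac{a}{2}$ ($B{\left(z,a \right)} = - \frac{-7 - a}{2} = \frac{7}{2} + \frac{a}{2}$)
$k{\left(S \right)} = -15 - 6 S$ ($k{\left(S \right)} = -15 + 3 \left(- 2 S\right) = -15 - 6 S$)
$B{\left(-15,p{\left(-2 \right)} \right)} + k{\left(R{\left(3 \right)} \right)} = \left(\frac{7}{2} + \frac{3 \left(-2\right)}{2}\right) - \left(15 + 6 \cdot 3^{2}\right) = \left(\frac{7}{2} + \frac{1}{2} \left(-6\right)\right) - 69 = \left(\frac{7}{2} - 3\right) - 69 = \frac{1}{2} - 69 = - \frac{137}{2}$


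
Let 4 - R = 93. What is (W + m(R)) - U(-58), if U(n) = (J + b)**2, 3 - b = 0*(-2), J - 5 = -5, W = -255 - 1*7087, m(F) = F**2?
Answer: 570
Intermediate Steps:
R = -89 (R = 4 - 1*93 = 4 - 93 = -89)
W = -7342 (W = -255 - 7087 = -7342)
J = 0 (J = 5 - 5 = 0)
b = 3 (b = 3 - 0*(-2) = 3 - 1*0 = 3 + 0 = 3)
U(n) = 9 (U(n) = (0 + 3)**2 = 3**2 = 9)
(W + m(R)) - U(-58) = (-7342 + (-89)**2) - 1*9 = (-7342 + 7921) - 9 = 579 - 9 = 570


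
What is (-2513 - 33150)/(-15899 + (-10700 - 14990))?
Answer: 35663/41589 ≈ 0.85751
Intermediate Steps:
(-2513 - 33150)/(-15899 + (-10700 - 14990)) = -35663/(-15899 - 25690) = -35663/(-41589) = -35663*(-1/41589) = 35663/41589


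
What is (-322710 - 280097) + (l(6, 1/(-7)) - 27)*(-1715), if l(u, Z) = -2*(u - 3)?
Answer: -546212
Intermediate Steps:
l(u, Z) = 6 - 2*u (l(u, Z) = -2*(-3 + u) = 6 - 2*u)
(-322710 - 280097) + (l(6, 1/(-7)) - 27)*(-1715) = (-322710 - 280097) + ((6 - 2*6) - 27)*(-1715) = -602807 + ((6 - 12) - 27)*(-1715) = -602807 + (-6 - 27)*(-1715) = -602807 - 33*(-1715) = -602807 + 56595 = -546212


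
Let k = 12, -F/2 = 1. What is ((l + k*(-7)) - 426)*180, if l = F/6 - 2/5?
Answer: -91932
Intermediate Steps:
F = -2 (F = -2*1 = -2)
l = -11/15 (l = -2/6 - 2/5 = -2*1/6 - 2*1/5 = -1/3 - 2/5 = -11/15 ≈ -0.73333)
((l + k*(-7)) - 426)*180 = ((-11/15 + 12*(-7)) - 426)*180 = ((-11/15 - 84) - 426)*180 = (-1271/15 - 426)*180 = -7661/15*180 = -91932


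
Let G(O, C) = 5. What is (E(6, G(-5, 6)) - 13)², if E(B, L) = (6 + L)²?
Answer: 11664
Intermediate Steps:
(E(6, G(-5, 6)) - 13)² = ((6 + 5)² - 13)² = (11² - 13)² = (121 - 13)² = 108² = 11664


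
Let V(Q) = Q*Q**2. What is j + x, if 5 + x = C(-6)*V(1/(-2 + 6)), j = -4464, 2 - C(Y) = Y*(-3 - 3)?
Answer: -143025/32 ≈ -4469.5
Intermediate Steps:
C(Y) = 2 + 6*Y (C(Y) = 2 - Y*(-3 - 3) = 2 - Y*(-6) = 2 - (-6)*Y = 2 + 6*Y)
V(Q) = Q**3
x = -177/32 (x = -5 + (2 + 6*(-6))*(1/(-2 + 6))**3 = -5 + (2 - 36)*(1/4)**3 = -5 - 34*(1/4)**3 = -5 - 34*1/64 = -5 - 17/32 = -177/32 ≈ -5.5313)
j + x = -4464 - 177/32 = -143025/32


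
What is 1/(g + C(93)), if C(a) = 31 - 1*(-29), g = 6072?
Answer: 1/6132 ≈ 0.00016308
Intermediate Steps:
C(a) = 60 (C(a) = 31 + 29 = 60)
1/(g + C(93)) = 1/(6072 + 60) = 1/6132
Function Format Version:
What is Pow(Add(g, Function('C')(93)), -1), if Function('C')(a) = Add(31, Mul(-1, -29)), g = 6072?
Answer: Rational(1, 6132) ≈ 0.00016308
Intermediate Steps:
Function('C')(a) = 60 (Function('C')(a) = Add(31, 29) = 60)
Pow(Add(g, Function('C')(93)), -1) = Pow(Add(6072, 60), -1) = Pow(6132, -1) = Rational(1, 6132)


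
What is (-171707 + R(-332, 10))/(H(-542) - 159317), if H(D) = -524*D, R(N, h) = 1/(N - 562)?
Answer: -21929437/15924822 ≈ -1.3771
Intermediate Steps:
R(N, h) = 1/(-562 + N)
(-171707 + R(-332, 10))/(H(-542) - 159317) = (-171707 + 1/(-562 - 332))/(-524*(-542) - 159317) = (-171707 + 1/(-894))/(284008 - 159317) = (-171707 - 1/894)/124691 = -153506059/894*1/124691 = -21929437/15924822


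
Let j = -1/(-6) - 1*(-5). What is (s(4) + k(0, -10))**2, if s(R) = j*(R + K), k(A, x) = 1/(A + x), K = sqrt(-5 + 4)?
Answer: 29722/75 + 19127*I/90 ≈ 396.29 + 212.52*I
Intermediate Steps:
j = 31/6 (j = -1*(-1/6) + 5 = 1/6 + 5 = 31/6 ≈ 5.1667)
K = I (K = sqrt(-1) = I ≈ 1.0*I)
s(R) = 31*I/6 + 31*R/6 (s(R) = 31*(R + I)/6 = 31*(I + R)/6 = 31*I/6 + 31*R/6)
(s(4) + k(0, -10))**2 = ((31*I/6 + (31/6)*4) + 1/(0 - 10))**2 = ((31*I/6 + 62/3) + 1/(-10))**2 = ((62/3 + 31*I/6) - 1/10)**2 = (617/30 + 31*I/6)**2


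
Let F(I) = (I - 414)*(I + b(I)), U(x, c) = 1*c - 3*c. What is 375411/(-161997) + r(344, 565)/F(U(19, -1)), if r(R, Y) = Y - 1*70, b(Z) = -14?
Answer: -197315941/88990352 ≈ -2.2173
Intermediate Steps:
U(x, c) = -2*c (U(x, c) = c - 3*c = -2*c)
r(R, Y) = -70 + Y (r(R, Y) = Y - 70 = -70 + Y)
F(I) = (-414 + I)*(-14 + I) (F(I) = (I - 414)*(I - 14) = (-414 + I)*(-14 + I))
375411/(-161997) + r(344, 565)/F(U(19, -1)) = 375411/(-161997) + (-70 + 565)/(5796 + (-2*(-1))**2 - (-856)*(-1)) = 375411*(-1/161997) + 495/(5796 + 2**2 - 428*2) = -125137/53999 + 495/(5796 + 4 - 856) = -125137/53999 + 495/4944 = -125137/53999 + 495*(1/4944) = -125137/53999 + 165/1648 = -197315941/88990352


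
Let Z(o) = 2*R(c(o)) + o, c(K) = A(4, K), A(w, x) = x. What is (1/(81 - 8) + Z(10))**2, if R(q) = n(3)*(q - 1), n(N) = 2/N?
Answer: 2582449/5329 ≈ 484.60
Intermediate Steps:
c(K) = K
R(q) = -2/3 + 2*q/3 (R(q) = (2/3)*(q - 1) = (2*(1/3))*(-1 + q) = 2*(-1 + q)/3 = -2/3 + 2*q/3)
Z(o) = -4/3 + 7*o/3 (Z(o) = 2*(-2/3 + 2*o/3) + o = (-4/3 + 4*o/3) + o = -4/3 + 7*o/3)
(1/(81 - 8) + Z(10))**2 = (1/(81 - 8) + (-4/3 + (7/3)*10))**2 = (1/73 + (-4/3 + 70/3))**2 = (1/73 + 22)**2 = (1607/73)**2 = 2582449/5329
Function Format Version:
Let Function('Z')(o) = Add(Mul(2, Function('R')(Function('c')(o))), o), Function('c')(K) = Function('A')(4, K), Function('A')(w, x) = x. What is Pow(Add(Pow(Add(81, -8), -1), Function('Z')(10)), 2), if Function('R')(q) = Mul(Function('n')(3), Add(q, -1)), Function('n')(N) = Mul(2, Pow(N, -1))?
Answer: Rational(2582449, 5329) ≈ 484.60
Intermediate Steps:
Function('c')(K) = K
Function('R')(q) = Add(Rational(-2, 3), Mul(Rational(2, 3), q)) (Function('R')(q) = Mul(Mul(2, Pow(3, -1)), Add(q, -1)) = Mul(Mul(2, Rational(1, 3)), Add(-1, q)) = Mul(Rational(2, 3), Add(-1, q)) = Add(Rational(-2, 3), Mul(Rational(2, 3), q)))
Function('Z')(o) = Add(Rational(-4, 3), Mul(Rational(7, 3), o)) (Function('Z')(o) = Add(Mul(2, Add(Rational(-2, 3), Mul(Rational(2, 3), o))), o) = Add(Add(Rational(-4, 3), Mul(Rational(4, 3), o)), o) = Add(Rational(-4, 3), Mul(Rational(7, 3), o)))
Pow(Add(Pow(Add(81, -8), -1), Function('Z')(10)), 2) = Pow(Add(Pow(Add(81, -8), -1), Add(Rational(-4, 3), Mul(Rational(7, 3), 10))), 2) = Pow(Add(Pow(73, -1), Add(Rational(-4, 3), Rational(70, 3))), 2) = Pow(Add(Rational(1, 73), 22), 2) = Pow(Rational(1607, 73), 2) = Rational(2582449, 5329)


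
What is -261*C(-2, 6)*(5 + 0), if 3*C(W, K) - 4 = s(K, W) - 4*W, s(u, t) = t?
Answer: -4350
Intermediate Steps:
C(W, K) = 4/3 - W (C(W, K) = 4/3 + (W - 4*W)/3 = 4/3 + (-3*W)/3 = 4/3 - W)
-261*C(-2, 6)*(5 + 0) = -261*(4/3 - 1*(-2))*(5 + 0) = -261*(4/3 + 2)*5 = -870*5 = -261*50/3 = -4350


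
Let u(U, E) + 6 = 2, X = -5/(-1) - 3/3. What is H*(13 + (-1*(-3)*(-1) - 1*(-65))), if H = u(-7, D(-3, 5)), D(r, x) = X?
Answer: -300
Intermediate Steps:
X = 4 (X = -5*(-1) - 3*⅓ = 5 - 1 = 4)
D(r, x) = 4
u(U, E) = -4 (u(U, E) = -6 + 2 = -4)
H = -4
H*(13 + (-1*(-3)*(-1) - 1*(-65))) = -4*(13 + (-1*(-3)*(-1) - 1*(-65))) = -4*(13 + (3*(-1) + 65)) = -4*(13 + (-3 + 65)) = -4*(13 + 62) = -4*75 = -300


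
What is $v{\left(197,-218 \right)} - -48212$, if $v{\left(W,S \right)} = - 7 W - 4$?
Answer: $46829$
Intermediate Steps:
$v{\left(W,S \right)} = -4 - 7 W$
$v{\left(197,-218 \right)} - -48212 = \left(-4 - 1379\right) - -48212 = \left(-4 - 1379\right) + 48212 = -1383 + 48212 = 46829$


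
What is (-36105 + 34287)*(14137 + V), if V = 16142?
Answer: -55047222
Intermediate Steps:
(-36105 + 34287)*(14137 + V) = (-36105 + 34287)*(14137 + 16142) = -1818*30279 = -55047222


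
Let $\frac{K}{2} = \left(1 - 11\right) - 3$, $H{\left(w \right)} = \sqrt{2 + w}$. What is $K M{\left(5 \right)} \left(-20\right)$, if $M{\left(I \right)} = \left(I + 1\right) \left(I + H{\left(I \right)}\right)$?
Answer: $15600 + 3120 \sqrt{7} \approx 23855.0$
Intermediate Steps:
$M{\left(I \right)} = \left(1 + I\right) \left(I + \sqrt{2 + I}\right)$ ($M{\left(I \right)} = \left(I + 1\right) \left(I + \sqrt{2 + I}\right) = \left(1 + I\right) \left(I + \sqrt{2 + I}\right)$)
$K = -26$ ($K = 2 \left(\left(1 - 11\right) - 3\right) = 2 \left(-10 - 3\right) = 2 \left(-13\right) = -26$)
$K M{\left(5 \right)} \left(-20\right) = - 26 \left(5 + 5^{2} + \sqrt{2 + 5} + 5 \sqrt{2 + 5}\right) \left(-20\right) = - 26 \left(5 + 25 + \sqrt{7} + 5 \sqrt{7}\right) \left(-20\right) = - 26 \left(30 + 6 \sqrt{7}\right) \left(-20\right) = \left(-780 - 156 \sqrt{7}\right) \left(-20\right) = 15600 + 3120 \sqrt{7}$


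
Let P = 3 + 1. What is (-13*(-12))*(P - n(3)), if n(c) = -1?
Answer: 780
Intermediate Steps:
P = 4
(-13*(-12))*(P - n(3)) = (-13*(-12))*(4 - 1*(-1)) = 156*(4 + 1) = 156*5 = 780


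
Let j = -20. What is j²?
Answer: 400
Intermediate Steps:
j² = (-20)² = 400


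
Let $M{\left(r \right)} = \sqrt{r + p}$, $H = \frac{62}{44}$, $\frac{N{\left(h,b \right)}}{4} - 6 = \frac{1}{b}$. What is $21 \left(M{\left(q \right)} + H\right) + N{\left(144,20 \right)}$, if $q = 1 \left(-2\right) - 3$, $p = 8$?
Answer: $\frac{5917}{110} + 21 \sqrt{3} \approx 90.164$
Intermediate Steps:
$q = -5$ ($q = -2 - 3 = -5$)
$N{\left(h,b \right)} = 24 + \frac{4}{b}$
$H = \frac{31}{22}$ ($H = 62 \cdot \frac{1}{44} = \frac{31}{22} \approx 1.4091$)
$M{\left(r \right)} = \sqrt{8 + r}$ ($M{\left(r \right)} = \sqrt{r + 8} = \sqrt{8 + r}$)
$21 \left(M{\left(q \right)} + H\right) + N{\left(144,20 \right)} = 21 \left(\sqrt{8 - 5} + \frac{31}{22}\right) + \left(24 + \frac{4}{20}\right) = 21 \left(\sqrt{3} + \frac{31}{22}\right) + \left(24 + 4 \cdot \frac{1}{20}\right) = 21 \left(\frac{31}{22} + \sqrt{3}\right) + \left(24 + \frac{1}{5}\right) = \left(\frac{651}{22} + 21 \sqrt{3}\right) + \frac{121}{5} = \frac{5917}{110} + 21 \sqrt{3}$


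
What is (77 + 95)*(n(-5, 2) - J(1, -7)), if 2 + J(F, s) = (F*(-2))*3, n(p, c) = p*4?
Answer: -2064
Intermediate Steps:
n(p, c) = 4*p
J(F, s) = -2 - 6*F (J(F, s) = -2 + (F*(-2))*3 = -2 - 2*F*3 = -2 - 6*F)
(77 + 95)*(n(-5, 2) - J(1, -7)) = (77 + 95)*(4*(-5) - (-2 - 6*1)) = 172*(-20 - (-2 - 6)) = 172*(-20 - 1*(-8)) = 172*(-20 + 8) = 172*(-12) = -2064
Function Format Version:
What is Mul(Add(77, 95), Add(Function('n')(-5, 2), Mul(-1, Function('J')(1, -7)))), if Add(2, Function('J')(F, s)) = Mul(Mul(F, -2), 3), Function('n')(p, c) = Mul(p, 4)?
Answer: -2064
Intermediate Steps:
Function('n')(p, c) = Mul(4, p)
Function('J')(F, s) = Add(-2, Mul(-6, F)) (Function('J')(F, s) = Add(-2, Mul(Mul(F, -2), 3)) = Add(-2, Mul(Mul(-2, F), 3)) = Add(-2, Mul(-6, F)))
Mul(Add(77, 95), Add(Function('n')(-5, 2), Mul(-1, Function('J')(1, -7)))) = Mul(Add(77, 95), Add(Mul(4, -5), Mul(-1, Add(-2, Mul(-6, 1))))) = Mul(172, Add(-20, Mul(-1, Add(-2, -6)))) = Mul(172, Add(-20, Mul(-1, -8))) = Mul(172, Add(-20, 8)) = Mul(172, -12) = -2064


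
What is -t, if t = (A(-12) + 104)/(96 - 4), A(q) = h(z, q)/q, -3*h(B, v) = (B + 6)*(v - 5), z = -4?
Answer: -1855/1656 ≈ -1.1202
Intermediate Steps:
h(B, v) = -(-5 + v)*(6 + B)/3 (h(B, v) = -(B + 6)*(v - 5)/3 = -(6 + B)*(-5 + v)/3 = -(-5 + v)*(6 + B)/3)
A(q) = (10/3 - 2*q/3)/q (A(q) = (10 - 2*q + (5/3)*(-4) - 1/3*(-4)*q)/q = (10 - 2*q - 20/3 + 4*q/3)/q = (10/3 - 2*q/3)/q)
t = 1855/1656 (t = ((2/3)*(5 - 1*(-12))/(-12) + 104)/(96 - 4) = ((2/3)*(-1/12)*(5 + 12) + 104)/92 = ((2/3)*(-1/12)*17 + 104)*(1/92) = (-17/18 + 104)*(1/92) = (1855/18)*(1/92) = 1855/1656 ≈ 1.1202)
-t = -1*1855/1656 = -1855/1656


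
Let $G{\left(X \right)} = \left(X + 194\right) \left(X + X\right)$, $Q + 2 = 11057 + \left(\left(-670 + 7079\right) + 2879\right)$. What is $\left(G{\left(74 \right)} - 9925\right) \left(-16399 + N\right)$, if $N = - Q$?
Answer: $-1092670338$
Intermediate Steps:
$Q = 20343$ ($Q = -2 + \left(11057 + \left(\left(-670 + 7079\right) + 2879\right)\right) = -2 + \left(11057 + \left(6409 + 2879\right)\right) = -2 + \left(11057 + 9288\right) = -2 + 20345 = 20343$)
$G{\left(X \right)} = 2 X \left(194 + X\right)$ ($G{\left(X \right)} = \left(194 + X\right) 2 X = 2 X \left(194 + X\right)$)
$N = -20343$ ($N = \left(-1\right) 20343 = -20343$)
$\left(G{\left(74 \right)} - 9925\right) \left(-16399 + N\right) = \left(2 \cdot 74 \left(194 + 74\right) - 9925\right) \left(-16399 - 20343\right) = \left(2 \cdot 74 \cdot 268 - 9925\right) \left(-36742\right) = \left(39664 - 9925\right) \left(-36742\right) = 29739 \left(-36742\right) = -1092670338$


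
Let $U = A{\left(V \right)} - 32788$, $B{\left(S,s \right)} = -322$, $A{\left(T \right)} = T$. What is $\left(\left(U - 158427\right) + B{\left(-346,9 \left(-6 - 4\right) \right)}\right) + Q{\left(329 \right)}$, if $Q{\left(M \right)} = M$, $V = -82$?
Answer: $-191290$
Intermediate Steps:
$U = -32870$ ($U = -82 - 32788 = -32870$)
$\left(\left(U - 158427\right) + B{\left(-346,9 \left(-6 - 4\right) \right)}\right) + Q{\left(329 \right)} = \left(\left(-32870 - 158427\right) - 322\right) + 329 = \left(-191297 - 322\right) + 329 = -191619 + 329 = -191290$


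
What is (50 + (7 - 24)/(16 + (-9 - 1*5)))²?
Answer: 6889/4 ≈ 1722.3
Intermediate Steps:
(50 + (7 - 24)/(16 + (-9 - 1*5)))² = (50 - 17/(16 + (-9 - 5)))² = (50 - 17/(16 - 14))² = (50 - 17/2)² = (83/2)² = 6889/4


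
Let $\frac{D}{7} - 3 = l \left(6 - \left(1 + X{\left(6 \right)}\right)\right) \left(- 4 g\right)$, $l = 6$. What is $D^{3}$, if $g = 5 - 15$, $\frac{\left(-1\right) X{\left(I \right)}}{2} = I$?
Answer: $23347063246941$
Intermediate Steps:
$X{\left(I \right)} = - 2 I$
$g = -10$ ($g = 5 - 15 = -10$)
$D = 28581$ ($D = 21 + 7 \cdot 6 \left(6 - \left(1 - 12\right)\right) \left(\left(-4\right) \left(-10\right)\right) = 21 + 7 \cdot 6 \left(6 - -11\right) 40 = 21 + 7 \cdot 6 \left(6 + \left(-1 + 12\right)\right) 40 = 21 + 7 \cdot 6 \left(6 + 11\right) 40 = 21 + 7 \cdot 6 \cdot 17 \cdot 40 = 21 + 7 \cdot 102 \cdot 40 = 21 + 7 \cdot 4080 = 21 + 28560 = 28581$)
$D^{3} = 28581^{3} = 23347063246941$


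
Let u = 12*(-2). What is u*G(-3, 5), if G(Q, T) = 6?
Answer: -144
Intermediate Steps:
u = -24
u*G(-3, 5) = -24*6 = -144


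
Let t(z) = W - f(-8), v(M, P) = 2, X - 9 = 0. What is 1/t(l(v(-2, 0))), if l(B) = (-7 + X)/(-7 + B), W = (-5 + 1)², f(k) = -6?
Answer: 1/22 ≈ 0.045455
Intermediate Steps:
X = 9 (X = 9 + 0 = 9)
W = 16 (W = (-4)² = 16)
l(B) = 2/(-7 + B) (l(B) = (-7 + 9)/(-7 + B) = 2/(-7 + B))
t(z) = 22 (t(z) = 16 - 1*(-6) = 16 + 6 = 22)
1/t(l(v(-2, 0))) = 1/22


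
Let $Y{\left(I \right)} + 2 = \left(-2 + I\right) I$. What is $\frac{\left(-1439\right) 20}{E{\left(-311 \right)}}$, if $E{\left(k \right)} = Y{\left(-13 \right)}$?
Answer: $- \frac{28780}{193} \approx -149.12$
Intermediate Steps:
$Y{\left(I \right)} = -2 + I \left(-2 + I\right)$ ($Y{\left(I \right)} = -2 + \left(-2 + I\right) I = -2 + I \left(-2 + I\right)$)
$E{\left(k \right)} = 193$ ($E{\left(k \right)} = -2 + \left(-13\right)^{2} - -26 = -2 + 169 + 26 = 193$)
$\frac{\left(-1439\right) 20}{E{\left(-311 \right)}} = \frac{\left(-1439\right) 20}{193} = \left(-28780\right) \frac{1}{193} = - \frac{28780}{193}$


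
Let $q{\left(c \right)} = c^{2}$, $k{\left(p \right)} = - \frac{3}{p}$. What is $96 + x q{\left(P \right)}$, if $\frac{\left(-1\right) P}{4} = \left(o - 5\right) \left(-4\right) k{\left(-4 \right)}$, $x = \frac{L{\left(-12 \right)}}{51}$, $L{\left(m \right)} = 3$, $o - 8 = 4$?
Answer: $\frac{8688}{17} \approx 511.06$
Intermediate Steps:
$o = 12$ ($o = 8 + 4 = 12$)
$x = \frac{1}{17}$ ($x = \frac{3}{51} = 3 \cdot \frac{1}{51} = \frac{1}{17} \approx 0.058824$)
$P = 84$ ($P = - 4 \left(12 - 5\right) \left(-4\right) \left(- \frac{3}{-4}\right) = - 4 \cdot 7 \left(-4\right) \left(\left(-3\right) \left(- \frac{1}{4}\right)\right) = - 4 \left(\left(-28\right) \frac{3}{4}\right) = \left(-4\right) \left(-21\right) = 84$)
$96 + x q{\left(P \right)} = 96 + \frac{84^{2}}{17} = 96 + \frac{1}{17} \cdot 7056 = 96 + \frac{7056}{17} = \frac{8688}{17}$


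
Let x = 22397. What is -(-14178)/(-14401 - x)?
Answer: -2363/6133 ≈ -0.38529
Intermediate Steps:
-(-14178)/(-14401 - x) = -(-14178)/(-14401 - 1*22397) = -(-14178)/(-14401 - 22397) = -(-14178)/(-36798) = -(-14178)*(-1)/36798 = -1*2363/6133 = -2363/6133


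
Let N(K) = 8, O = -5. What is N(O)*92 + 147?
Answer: 883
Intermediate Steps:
N(O)*92 + 147 = 8*92 + 147 = 736 + 147 = 883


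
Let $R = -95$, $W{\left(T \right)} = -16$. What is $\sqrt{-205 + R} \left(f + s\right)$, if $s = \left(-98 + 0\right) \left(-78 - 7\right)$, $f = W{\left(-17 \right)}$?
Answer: $83140 i \sqrt{3} \approx 1.44 \cdot 10^{5} i$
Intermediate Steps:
$f = -16$
$s = 8330$ ($s = \left(-98\right) \left(-85\right) = 8330$)
$\sqrt{-205 + R} \left(f + s\right) = \sqrt{-205 - 95} \left(-16 + 8330\right) = \sqrt{-300} \cdot 8314 = 10 i \sqrt{3} \cdot 8314 = 83140 i \sqrt{3}$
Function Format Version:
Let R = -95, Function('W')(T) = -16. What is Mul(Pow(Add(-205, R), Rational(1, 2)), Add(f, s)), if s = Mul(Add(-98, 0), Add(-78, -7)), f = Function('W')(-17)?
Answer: Mul(83140, I, Pow(3, Rational(1, 2))) ≈ Mul(1.4400e+5, I)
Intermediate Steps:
f = -16
s = 8330 (s = Mul(-98, -85) = 8330)
Mul(Pow(Add(-205, R), Rational(1, 2)), Add(f, s)) = Mul(Pow(Add(-205, -95), Rational(1, 2)), Add(-16, 8330)) = Mul(Pow(-300, Rational(1, 2)), 8314) = Mul(Mul(10, I, Pow(3, Rational(1, 2))), 8314) = Mul(83140, I, Pow(3, Rational(1, 2)))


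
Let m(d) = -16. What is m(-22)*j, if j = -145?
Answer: 2320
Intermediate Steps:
m(-22)*j = -16*(-145) = 2320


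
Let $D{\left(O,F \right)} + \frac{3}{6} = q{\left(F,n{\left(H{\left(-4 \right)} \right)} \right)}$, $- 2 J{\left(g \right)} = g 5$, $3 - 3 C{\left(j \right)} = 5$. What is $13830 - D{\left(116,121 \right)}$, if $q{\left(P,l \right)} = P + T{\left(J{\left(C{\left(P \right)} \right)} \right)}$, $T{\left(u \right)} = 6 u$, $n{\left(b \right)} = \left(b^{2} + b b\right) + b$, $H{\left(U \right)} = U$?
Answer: $\frac{27399}{2} \approx 13700.0$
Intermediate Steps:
$C{\left(j \right)} = - \frac{2}{3}$ ($C{\left(j \right)} = 1 - \frac{5}{3} = - \frac{2}{3}$)
$n{\left(b \right)} = b + 2 b^{2}$ ($n{\left(b \right)} = \left(b^{2} + b^{2}\right) + b = 2 b^{2} + b = b + 2 b^{2}$)
$J{\left(g \right)} = - \frac{5 g}{2}$ ($J{\left(g \right)} = - \frac{g 5}{2} = - \frac{5 g}{2}$)
$q{\left(P,l \right)} = 10 + P$ ($q{\left(P,l \right)} = P + 6 \left(\left(- \frac{5}{2}\right) \left(- \frac{2}{3}\right)\right) = P + 6 \cdot \frac{5}{3} = P + 10 = 10 + P$)
$D{\left(O,F \right)} = \frac{19}{2} + F$ ($D{\left(O,F \right)} = - \frac{1}{2} + \left(10 + F\right) = \frac{19}{2} + F$)
$13830 - D{\left(116,121 \right)} = 13830 - \left(\frac{19}{2} + 121\right) = 13830 - \frac{261}{2} = \frac{27399}{2}$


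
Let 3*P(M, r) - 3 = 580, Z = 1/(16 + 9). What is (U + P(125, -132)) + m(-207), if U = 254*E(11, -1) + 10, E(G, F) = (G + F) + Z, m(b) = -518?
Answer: 167737/75 ≈ 2236.5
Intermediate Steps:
Z = 1/25 ≈ 0.040000
P(M, r) = 583/3 (P(M, r) = 1 + (1/3)*580 = 1 + 580/3 = 583/3)
E(G, F) = 1/25 + F + G (E(G, F) = (G + F) + 1/25 = (F + G) + 1/25 = 1/25 + F + G)
U = 64004/25 (U = 254*(1/25 - 1 + 11) + 10 = 254*(251/25) + 10 = 63754/25 + 10 = 64004/25 ≈ 2560.2)
(U + P(125, -132)) + m(-207) = (64004/25 + 583/3) - 518 = 206587/75 - 518 = 167737/75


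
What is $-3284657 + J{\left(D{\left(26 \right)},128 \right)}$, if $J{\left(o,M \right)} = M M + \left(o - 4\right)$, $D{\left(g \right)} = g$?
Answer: $-3268251$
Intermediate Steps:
$J{\left(o,M \right)} = -4 + o + M^{2}$ ($J{\left(o,M \right)} = M^{2} + \left(o - 4\right) = M^{2} + \left(-4 + o\right) = -4 + o + M^{2}$)
$-3284657 + J{\left(D{\left(26 \right)},128 \right)} = -3284657 + \left(-4 + 26 + 128^{2}\right) = -3284657 + \left(-4 + 26 + 16384\right) = -3284657 + 16406 = -3268251$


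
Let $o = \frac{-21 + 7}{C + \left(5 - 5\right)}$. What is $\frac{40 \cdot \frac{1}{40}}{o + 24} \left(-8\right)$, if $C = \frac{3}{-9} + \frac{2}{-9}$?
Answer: $- \frac{20}{123} \approx -0.1626$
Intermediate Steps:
$C = - \frac{5}{9}$ ($C = 3 \left(- \frac{1}{9}\right) + 2 \left(- \frac{1}{9}\right) = - \frac{1}{3} - \frac{2}{9} = - \frac{5}{9} \approx -0.55556$)
$o = \frac{126}{5}$ ($o = \frac{-21 + 7}{- \frac{5}{9} + \left(5 - 5\right)} = - \frac{14}{- \frac{5}{9} + 0} = - \frac{14}{- \frac{5}{9}} = \left(-14\right) \left(- \frac{9}{5}\right) = \frac{126}{5} \approx 25.2$)
$\frac{40 \cdot \frac{1}{40}}{o + 24} \left(-8\right) = \frac{40 \cdot \frac{1}{40}}{\frac{126}{5} + 24} \left(-8\right) = \frac{40 \cdot \frac{1}{40}}{\frac{246}{5}} \left(-8\right) = 1 \cdot \frac{5}{246} \left(-8\right) = \frac{5}{246} \left(-8\right) = - \frac{20}{123}$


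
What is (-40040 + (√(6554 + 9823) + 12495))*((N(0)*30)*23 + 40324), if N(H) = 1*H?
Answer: -1110724580 + 40324*√16377 ≈ -1.1056e+9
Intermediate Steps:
N(H) = H
(-40040 + (√(6554 + 9823) + 12495))*((N(0)*30)*23 + 40324) = (-40040 + (√(6554 + 9823) + 12495))*((0*30)*23 + 40324) = (-40040 + (√16377 + 12495))*(0*23 + 40324) = (-40040 + (12495 + √16377))*(0 + 40324) = (-27545 + √16377)*40324 = -1110724580 + 40324*√16377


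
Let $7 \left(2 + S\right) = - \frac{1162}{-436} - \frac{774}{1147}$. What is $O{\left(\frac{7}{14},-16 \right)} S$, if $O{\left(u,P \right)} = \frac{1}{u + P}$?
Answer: $\frac{3002969}{27129991} \approx 0.11069$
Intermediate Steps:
$O{\left(u,P \right)} = \frac{1}{P + u}$
$S = - \frac{3002969}{1750322}$ ($S = -2 + \frac{- \frac{1162}{-436} - \frac{774}{1147}}{7} = -2 + \frac{\left(-1162\right) \left(- \frac{1}{436}\right) - \frac{774}{1147}}{7} = -2 + \frac{\frac{581}{218} - \frac{774}{1147}}{7} = -2 + \frac{1}{7} \cdot \frac{497675}{250046} = -2 + \frac{497675}{1750322} = - \frac{3002969}{1750322} \approx -1.7157$)
$O{\left(\frac{7}{14},-16 \right)} S = \frac{1}{-16 + \frac{7}{14}} \left(- \frac{3002969}{1750322}\right) = \frac{1}{-16 + 7 \cdot \frac{1}{14}} \left(- \frac{3002969}{1750322}\right) = \frac{1}{-16 + \frac{1}{2}} \left(- \frac{3002969}{1750322}\right) = \frac{1}{- \frac{31}{2}} \left(- \frac{3002969}{1750322}\right) = \left(- \frac{2}{31}\right) \left(- \frac{3002969}{1750322}\right) = \frac{3002969}{27129991}$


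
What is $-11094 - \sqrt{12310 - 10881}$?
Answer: $-11094 - \sqrt{1429} \approx -11132.0$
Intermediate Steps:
$-11094 - \sqrt{12310 - 10881} = -11094 - \sqrt{1429}$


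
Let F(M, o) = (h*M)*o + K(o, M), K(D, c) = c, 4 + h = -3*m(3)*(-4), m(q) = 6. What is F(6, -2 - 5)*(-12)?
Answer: 34200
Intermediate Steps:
h = 68 (h = -4 - 3*6*(-4) = -4 - 18*(-4) = -4 + 72 = 68)
F(M, o) = M + 68*M*o (F(M, o) = (68*M)*o + M = 68*M*o + M = M + 68*M*o)
F(6, -2 - 5)*(-12) = (6*(1 + 68*(-2 - 5)))*(-12) = (6*(1 + 68*(-7)))*(-12) = (6*(1 - 476))*(-12) = (6*(-475))*(-12) = -2850*(-12) = 34200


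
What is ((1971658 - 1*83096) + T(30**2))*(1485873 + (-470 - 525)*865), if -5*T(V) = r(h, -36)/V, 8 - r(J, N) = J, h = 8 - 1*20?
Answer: 265663166061902/225 ≈ 1.1807e+12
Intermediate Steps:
h = -12 (h = 8 - 20 = -12)
r(J, N) = 8 - J
T(V) = -4/V (T(V) = -(8 - 1*(-12))/(5*V) = -(8 + 12)/(5*V) = -4/V)
((1971658 - 1*83096) + T(30**2))*(1485873 + (-470 - 525)*865) = ((1971658 - 1*83096) - 4/(30**2))*(1485873 + (-470 - 525)*865) = ((1971658 - 83096) - 4/900)*(1485873 - 995*865) = (1888562 - 4*1/900)*(1485873 - 860675) = (1888562 - 1/225)*625198 = (424926449/225)*625198 = 265663166061902/225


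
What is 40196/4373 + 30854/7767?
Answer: 447126874/33965091 ≈ 13.164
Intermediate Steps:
40196/4373 + 30854/7767 = 447126874/33965091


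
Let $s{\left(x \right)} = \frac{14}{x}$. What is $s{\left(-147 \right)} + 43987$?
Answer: $\frac{923725}{21} \approx 43987.0$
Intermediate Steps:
$s{\left(-147 \right)} + 43987 = \frac{14}{-147} + 43987 = 14 \left(- \frac{1}{147}\right) + 43987 = - \frac{2}{21} + 43987 = \frac{923725}{21}$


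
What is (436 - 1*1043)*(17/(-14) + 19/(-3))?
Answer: 192419/42 ≈ 4581.4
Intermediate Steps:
(436 - 1*1043)*(17/(-14) + 19/(-3)) = (436 - 1043)*(17*(-1/14) + 19*(-⅓)) = -607*(-17/14 - 19/3) = -607*(-317/42) = 192419/42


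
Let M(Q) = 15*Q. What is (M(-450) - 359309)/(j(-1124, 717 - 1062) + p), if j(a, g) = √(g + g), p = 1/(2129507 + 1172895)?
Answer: 1208873973718*I/(-I + 3302402*√690) ≈ -0.00016065 + 13936.0*I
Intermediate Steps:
p = 1/3302402 ≈ 3.0281e-7
j(a, g) = √2*√g (j(a, g) = √(2*g) = √2*√g)
(M(-450) - 359309)/(j(-1124, 717 - 1062) + p) = (15*(-450) - 359309)/(√2*√(717 - 1062) + 1/3302402) = (-6750 - 359309)/(√2*√(-345) + 1/3302402) = -366059/(√2*(I*√345) + 1/3302402) = -366059/(I*√690 + 1/3302402) = -366059/(1/3302402 + I*√690)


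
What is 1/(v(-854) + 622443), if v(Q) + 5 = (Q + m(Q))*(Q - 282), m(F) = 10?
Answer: 1/1581222 ≈ 6.3242e-7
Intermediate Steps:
v(Q) = -5 + (-282 + Q)*(10 + Q) (v(Q) = -5 + (Q + 10)*(Q - 282) = -5 + (10 + Q)*(-282 + Q) = -5 + (-282 + Q)*(10 + Q))
1/(v(-854) + 622443) = 1/((-2825 + (-854)² - 272*(-854)) + 622443) = 1/((-2825 + 729316 + 232288) + 622443) = 1/(958779 + 622443) = 1/1581222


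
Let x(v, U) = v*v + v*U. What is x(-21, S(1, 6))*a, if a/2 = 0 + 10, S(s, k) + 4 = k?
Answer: 7980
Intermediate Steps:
S(s, k) = -4 + k
x(v, U) = v² + U*v
a = 20 (a = 2*(0 + 10) = 2*10 = 20)
x(-21, S(1, 6))*a = -21*((-4 + 6) - 21)*20 = -21*(2 - 21)*20 = -21*(-19)*20 = 399*20 = 7980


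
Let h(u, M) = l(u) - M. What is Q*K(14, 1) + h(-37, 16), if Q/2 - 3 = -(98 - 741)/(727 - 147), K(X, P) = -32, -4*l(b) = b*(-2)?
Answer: -86261/290 ≈ -297.45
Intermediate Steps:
l(b) = b/2 (l(b) = -b*(-2)/4 = -(-1)*b/2 = b/2)
h(u, M) = u/2 - M
Q = 2383/290 (Q = 6 + 2*(-(98 - 741)/(727 - 147)) = 6 + 2*(-(-643)/580) = 6 + 2*(-1*(-643/580)) = 6 + 2*(643/580) = 6 + 643/290 = 2383/290 ≈ 8.2172)
Q*K(14, 1) + h(-37, 16) = (2383/290)*(-32) + ((½)*(-37) - 1*16) = -38128/145 + (-37/2 - 16) = -38128/145 - 69/2 = -86261/290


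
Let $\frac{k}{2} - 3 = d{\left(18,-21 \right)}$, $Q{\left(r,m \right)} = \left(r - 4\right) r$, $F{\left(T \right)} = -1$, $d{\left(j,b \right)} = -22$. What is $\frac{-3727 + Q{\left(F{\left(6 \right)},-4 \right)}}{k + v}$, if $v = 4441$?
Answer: $- \frac{3722}{4403} \approx -0.84533$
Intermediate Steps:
$Q{\left(r,m \right)} = r \left(-4 + r\right)$ ($Q{\left(r,m \right)} = \left(-4 + r\right) r = r \left(-4 + r\right)$)
$k = -38$ ($k = 6 + 2 \left(-22\right) = 6 - 44 = -38$)
$\frac{-3727 + Q{\left(F{\left(6 \right)},-4 \right)}}{k + v} = \frac{-3727 - \left(-4 - 1\right)}{-38 + 4441} = \frac{-3727 - -5}{4403} = \left(-3727 + 5\right) \frac{1}{4403} = \left(-3722\right) \frac{1}{4403} = - \frac{3722}{4403}$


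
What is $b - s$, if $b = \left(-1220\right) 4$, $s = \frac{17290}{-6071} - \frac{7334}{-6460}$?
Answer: $- \frac{387287231}{79390} \approx -4878.3$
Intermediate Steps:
$s = - \frac{135969}{79390}$ ($s = 17290 \left(- \frac{1}{6071}\right) - - \frac{193}{170} = - \frac{1330}{467} + \frac{193}{170} = - \frac{135969}{79390} \approx -1.7127$)
$b = -4880$
$b - s = -4880 - - \frac{135969}{79390} = -4880 + \frac{135969}{79390} = - \frac{387287231}{79390}$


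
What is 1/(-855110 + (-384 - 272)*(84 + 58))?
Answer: -1/948262 ≈ -1.0546e-6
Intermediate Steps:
1/(-855110 + (-384 - 272)*(84 + 58)) = 1/(-855110 - 656*142) = 1/(-855110 - 93152) = 1/(-948262) = -1/948262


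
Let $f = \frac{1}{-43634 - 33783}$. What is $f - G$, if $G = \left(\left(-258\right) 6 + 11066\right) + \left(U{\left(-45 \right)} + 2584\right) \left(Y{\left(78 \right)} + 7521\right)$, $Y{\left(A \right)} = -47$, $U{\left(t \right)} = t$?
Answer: $- \frac{1469839471669}{77417} \approx -1.8986 \cdot 10^{7}$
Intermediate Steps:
$G = 18986004$ ($G = \left(\left(-258\right) 6 + 11066\right) + \left(-45 + 2584\right) \left(-47 + 7521\right) = \left(-1548 + 11066\right) + 2539 \cdot 7474 = 9518 + 18976486 = 18986004$)
$f = - \frac{1}{77417}$ ($f = \frac{1}{-77417} = - \frac{1}{77417} \approx -1.2917 \cdot 10^{-5}$)
$f - G = - \frac{1}{77417} - 18986004 = - \frac{1469839471669}{77417}$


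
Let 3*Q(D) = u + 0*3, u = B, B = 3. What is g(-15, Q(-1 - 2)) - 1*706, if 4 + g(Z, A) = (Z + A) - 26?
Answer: -750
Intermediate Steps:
u = 3
Q(D) = 1 (Q(D) = (3 + 0*3)/3 = (3 + 0)/3 = (⅓)*3 = 1)
g(Z, A) = -30 + A + Z (g(Z, A) = -4 + ((Z + A) - 26) = -4 + ((A + Z) - 26) = -4 + (-26 + A + Z) = -30 + A + Z)
g(-15, Q(-1 - 2)) - 1*706 = (-30 + 1 - 15) - 1*706 = -44 - 706 = -750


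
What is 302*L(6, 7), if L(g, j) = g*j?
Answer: 12684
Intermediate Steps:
302*L(6, 7) = 302*(6*7) = 302*42 = 12684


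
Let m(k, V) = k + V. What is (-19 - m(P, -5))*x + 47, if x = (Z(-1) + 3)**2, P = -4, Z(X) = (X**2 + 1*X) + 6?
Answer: -763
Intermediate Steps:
Z(X) = 6 + X + X**2 (Z(X) = (X**2 + X) + 6 = (X + X**2) + 6 = 6 + X + X**2)
m(k, V) = V + k
x = 81 (x = ((6 - 1 + (-1)**2) + 3)**2 = ((6 - 1 + 1) + 3)**2 = (6 + 3)**2 = 9**2 = 81)
(-19 - m(P, -5))*x + 47 = (-19 - (-5 - 4))*81 + 47 = (-19 - 1*(-9))*81 + 47 = (-19 + 9)*81 + 47 = -10*81 + 47 = -810 + 47 = -763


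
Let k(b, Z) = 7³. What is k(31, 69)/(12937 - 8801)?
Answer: 343/4136 ≈ 0.082930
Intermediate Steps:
k(b, Z) = 343
k(31, 69)/(12937 - 8801) = 343/(12937 - 8801) = 343/4136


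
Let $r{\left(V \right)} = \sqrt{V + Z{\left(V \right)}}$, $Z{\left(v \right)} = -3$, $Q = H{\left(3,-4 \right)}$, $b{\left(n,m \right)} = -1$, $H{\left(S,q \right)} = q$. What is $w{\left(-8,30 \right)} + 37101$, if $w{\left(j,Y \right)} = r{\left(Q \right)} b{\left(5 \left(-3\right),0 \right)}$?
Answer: $37101 - i \sqrt{7} \approx 37101.0 - 2.6458 i$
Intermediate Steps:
$Q = -4$
$r{\left(V \right)} = \sqrt{-3 + V}$ ($r{\left(V \right)} = \sqrt{V - 3} = \sqrt{-3 + V}$)
$w{\left(j,Y \right)} = - i \sqrt{7}$ ($w{\left(j,Y \right)} = \sqrt{-3 - 4} \left(-1\right) = \sqrt{-7} \left(-1\right) = i \sqrt{7} \left(-1\right) = - i \sqrt{7}$)
$w{\left(-8,30 \right)} + 37101 = - i \sqrt{7} + 37101 = 37101 - i \sqrt{7}$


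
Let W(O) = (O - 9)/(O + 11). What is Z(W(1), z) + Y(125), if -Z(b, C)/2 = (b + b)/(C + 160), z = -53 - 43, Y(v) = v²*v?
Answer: 46875001/24 ≈ 1.9531e+6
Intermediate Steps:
W(O) = (-9 + O)/(11 + O)
Y(v) = v³
z = -96
Z(b, C) = -4*b/(160 + C) (Z(b, C) = -2*(b + b)/(C + 160) = -2*2*b/(160 + C) = -4*b/(160 + C))
Z(W(1), z) + Y(125) = -4*(-9 + 1)/(11 + 1)/(160 - 96) + 125³ = -4*-8/12/64 + 1953125 = -4*(1/12)*(-8)*1/64 + 1953125 = -4*(-⅔)*1/64 + 1953125 = 1/24 + 1953125 = 46875001/24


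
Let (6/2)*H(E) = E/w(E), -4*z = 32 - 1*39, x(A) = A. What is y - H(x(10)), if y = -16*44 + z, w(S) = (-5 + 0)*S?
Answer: -42131/60 ≈ -702.18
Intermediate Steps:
w(S) = -5*S
z = 7/4 (z = -(32 - 1*39)/4 = -(32 - 39)/4 = -1/4*(-7) = 7/4 ≈ 1.7500)
y = -2809/4 (y = -16*44 + 7/4 = -704 + 7/4 = -2809/4 ≈ -702.25)
H(E) = -1/15 (H(E) = (E/((-5*E)))/3 = (E*(-1/(5*E)))/3 = (1/3)*(-1/5) = -1/15)
y - H(x(10)) = -2809/4 - 1*(-1/15) = -2809/4 + 1/15 = -42131/60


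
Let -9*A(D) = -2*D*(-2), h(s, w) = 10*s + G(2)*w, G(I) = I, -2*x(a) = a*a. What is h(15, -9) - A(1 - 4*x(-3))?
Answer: 1264/9 ≈ 140.44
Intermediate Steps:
x(a) = -a**2/2 (x(a) = -a*a/2 = -a**2/2)
h(s, w) = 2*w + 10*s (h(s, w) = 10*s + 2*w = 2*w + 10*s)
A(D) = -4*D/9 (A(D) = -(-2*D)*(-2)/9 = -4*D/9)
h(15, -9) - A(1 - 4*x(-3)) = (2*(-9) + 10*15) - (-4)*(1 - (-2)*(-3)**2)/9 = (-18 + 150) - (-4)*(1 - (-2)*9)/9 = 132 - (-4)*(1 - 4*(-9/2))/9 = 132 - (-4)*(1 + 18)/9 = 132 - (-4)*19/9 = 132 - 1*(-76/9) = 132 + 76/9 = 1264/9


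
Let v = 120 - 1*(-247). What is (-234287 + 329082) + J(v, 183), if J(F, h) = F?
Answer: 95162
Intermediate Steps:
v = 367 (v = 120 + 247 = 367)
(-234287 + 329082) + J(v, 183) = (-234287 + 329082) + 367 = 94795 + 367 = 95162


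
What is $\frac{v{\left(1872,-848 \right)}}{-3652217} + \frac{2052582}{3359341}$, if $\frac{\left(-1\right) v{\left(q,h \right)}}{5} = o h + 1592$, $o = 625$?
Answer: $- \frac{1379038421346}{12269042308997} \approx -0.1124$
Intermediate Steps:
$v{\left(q,h \right)} = -7960 - 3125 h$ ($v{\left(q,h \right)} = - 5 \left(625 h + 1592\right) = - 5 \left(1592 + 625 h\right) = -7960 - 3125 h$)
$\frac{v{\left(1872,-848 \right)}}{-3652217} + \frac{2052582}{3359341} = \frac{-7960 - -2650000}{-3652217} + \frac{2052582}{3359341} = \left(-7960 + 2650000\right) \left(- \frac{1}{3652217}\right) + 2052582 \cdot \frac{1}{3359341} = 2642040 \left(- \frac{1}{3652217}\right) + \frac{2052582}{3359341} = - \frac{2642040}{3652217} + \frac{2052582}{3359341} = - \frac{1379038421346}{12269042308997}$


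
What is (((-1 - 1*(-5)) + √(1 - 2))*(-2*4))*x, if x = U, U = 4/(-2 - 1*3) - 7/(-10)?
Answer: 16/5 + 4*I/5 ≈ 3.2 + 0.8*I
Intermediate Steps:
U = -⅒ (U = 4/(-2 - 3) - 7*(-⅒) = 4/(-5) + 7/10 = 4*(-⅕) + 7/10 = -⅘ + 7/10 = -⅒ ≈ -0.10000)
x = -⅒ ≈ -0.10000
(((-1 - 1*(-5)) + √(1 - 2))*(-2*4))*x = (((-1 - 1*(-5)) + √(1 - 2))*(-2*4))*(-⅒) = (((-1 + 5) + √(-1))*(-8))*(-⅒) = ((4 + I)*(-8))*(-⅒) = (-32 - 8*I)*(-⅒) = 16/5 + 4*I/5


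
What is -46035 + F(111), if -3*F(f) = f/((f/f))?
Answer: -46072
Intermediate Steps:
F(f) = -f/3 (F(f) = -f/(3*(f/f)) = -f/(3*1) = -f/3)
-46035 + F(111) = -46035 - ⅓*111 = -46035 - 37 = -46072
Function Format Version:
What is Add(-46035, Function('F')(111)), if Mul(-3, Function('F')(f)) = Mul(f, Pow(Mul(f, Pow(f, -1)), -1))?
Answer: -46072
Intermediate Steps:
Function('F')(f) = Mul(Rational(-1, 3), f) (Function('F')(f) = Mul(Rational(-1, 3), Mul(f, Pow(Mul(f, Pow(f, -1)), -1))) = Mul(Rational(-1, 3), Mul(f, Pow(1, -1))) = Mul(Rational(-1, 3), Mul(f, 1)) = Mul(Rational(-1, 3), f))
Add(-46035, Function('F')(111)) = Add(-46035, Mul(Rational(-1, 3), 111)) = Add(-46035, -37) = -46072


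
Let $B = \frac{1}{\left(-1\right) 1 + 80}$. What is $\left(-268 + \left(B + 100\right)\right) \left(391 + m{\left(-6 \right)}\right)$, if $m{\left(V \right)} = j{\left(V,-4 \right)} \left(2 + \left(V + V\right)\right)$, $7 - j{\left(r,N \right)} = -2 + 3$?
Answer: $- \frac{4392701}{79} \approx -55604.0$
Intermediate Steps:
$j{\left(r,N \right)} = 6$ ($j{\left(r,N \right)} = 7 - \left(-2 + 3\right) = 7 - 1 = 6$)
$B = \frac{1}{79}$ ($B = \frac{1}{-1 + 80} = \frac{1}{79} \approx 0.012658$)
$m{\left(V \right)} = 12 + 12 V$ ($m{\left(V \right)} = 6 \left(2 + \left(V + V\right)\right) = 6 \left(2 + 2 V\right) = 12 + 12 V$)
$\left(-268 + \left(B + 100\right)\right) \left(391 + m{\left(-6 \right)}\right) = \left(-268 + \left(\frac{1}{79} + 100\right)\right) \left(391 + \left(12 + 12 \left(-6\right)\right)\right) = \left(-268 + \frac{7901}{79}\right) \left(391 + \left(12 - 72\right)\right) = - \frac{13271 \left(391 - 60\right)}{79} = \left(- \frac{13271}{79}\right) 331 = - \frac{4392701}{79}$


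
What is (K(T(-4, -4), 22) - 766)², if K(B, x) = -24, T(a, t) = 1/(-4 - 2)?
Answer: 624100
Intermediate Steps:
T(a, t) = -⅙ (T(a, t) = 1/(-6) = -⅙)
(K(T(-4, -4), 22) - 766)² = (-24 - 766)² = (-790)² = 624100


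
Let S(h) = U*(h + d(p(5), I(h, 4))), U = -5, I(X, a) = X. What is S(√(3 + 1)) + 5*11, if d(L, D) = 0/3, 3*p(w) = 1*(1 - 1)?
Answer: 45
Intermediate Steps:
p(w) = 0 (p(w) = (1*(1 - 1))/3 = (1*0)/3 = (⅓)*0 = 0)
d(L, D) = 0 (d(L, D) = 0*(⅓) = 0)
S(h) = -5*h (S(h) = -5*(h + 0) = -5*h)
S(√(3 + 1)) + 5*11 = -5*√(3 + 1) + 5*11 = -5*√4 + 55 = -5*2 + 55 = -10 + 55 = 45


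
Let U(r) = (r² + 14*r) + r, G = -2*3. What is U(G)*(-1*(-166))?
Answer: -8964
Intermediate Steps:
G = -6
U(r) = r² + 15*r
U(G)*(-1*(-166)) = (-6*(15 - 6))*(-1*(-166)) = -6*9*166 = -54*166 = -8964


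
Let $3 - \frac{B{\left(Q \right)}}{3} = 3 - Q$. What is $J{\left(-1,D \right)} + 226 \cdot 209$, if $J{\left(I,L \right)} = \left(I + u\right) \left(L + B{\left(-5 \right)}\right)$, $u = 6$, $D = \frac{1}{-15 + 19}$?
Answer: $\frac{188641}{4} \approx 47160.0$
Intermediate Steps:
$D = \frac{1}{4} \approx 0.25$
$B{\left(Q \right)} = 3 Q$ ($B{\left(Q \right)} = 9 - 3 \left(3 - Q\right) = 9 + \left(-9 + 3 Q\right) = 3 Q$)
$J{\left(I,L \right)} = \left(-15 + L\right) \left(6 + I\right)$ ($J{\left(I,L \right)} = \left(I + 6\right) \left(L + 3 \left(-5\right)\right) = \left(6 + I\right) \left(L - 15\right) = \left(6 + I\right) \left(-15 + L\right) = \left(-15 + L\right) \left(6 + I\right)$)
$J{\left(-1,D \right)} + 226 \cdot 209 = \left(-90 - -15 + 6 \cdot \frac{1}{4} - \frac{1}{4}\right) + 226 \cdot 209 = \left(-90 + 15 + \frac{3}{2} - \frac{1}{4}\right) + 47234 = - \frac{295}{4} + 47234 = \frac{188641}{4}$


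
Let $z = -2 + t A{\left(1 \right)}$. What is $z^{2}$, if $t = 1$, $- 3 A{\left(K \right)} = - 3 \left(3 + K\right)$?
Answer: $4$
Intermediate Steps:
$A{\left(K \right)} = 3 + K$ ($A{\left(K \right)} = - \frac{\left(-3\right) \left(3 + K\right)}{3} = - \frac{-9 - 3 K}{3} = 3 + K$)
$z = 2$ ($z = -2 + 1 \left(3 + 1\right) = -2 + 1 \cdot 4 = -2 + 4 = 2$)
$z^{2} = 2^{2} = 4$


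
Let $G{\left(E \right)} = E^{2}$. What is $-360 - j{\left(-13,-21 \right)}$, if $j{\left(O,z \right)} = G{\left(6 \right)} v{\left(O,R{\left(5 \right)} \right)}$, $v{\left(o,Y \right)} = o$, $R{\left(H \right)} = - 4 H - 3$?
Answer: $108$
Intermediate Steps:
$R{\left(H \right)} = -3 - 4 H$
$j{\left(O,z \right)} = 36 O$ ($j{\left(O,z \right)} = 6^{2} O = 36 O$)
$-360 - j{\left(-13,-21 \right)} = -360 - 36 \left(-13\right) = -360 - -468 = -360 + 468 = 108$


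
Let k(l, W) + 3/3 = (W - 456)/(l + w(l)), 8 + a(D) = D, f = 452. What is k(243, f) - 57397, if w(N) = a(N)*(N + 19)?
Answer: -3547942578/61813 ≈ -57398.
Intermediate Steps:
a(D) = -8 + D
w(N) = (-8 + N)*(19 + N) (w(N) = (-8 + N)*(N + 19) = (-8 + N)*(19 + N))
k(l, W) = -1 + (-456 + W)/(l + (-8 + l)*(19 + l)) (k(l, W) = -1 + (W - 456)/(l + (-8 + l)*(19 + l)) = -1 + (-456 + W)/(l + (-8 + l)*(19 + l)))
k(243, f) - 57397 = (-304 + 452 - 1*243² - 12*243)/(-152 + 243² + 12*243) - 57397 = (-304 + 452 - 1*59049 - 2916)/(-152 + 59049 + 2916) - 57397 = (-304 + 452 - 59049 - 2916)/61813 - 57397 = (1/61813)*(-61817) - 57397 = -61817/61813 - 57397 = -3547942578/61813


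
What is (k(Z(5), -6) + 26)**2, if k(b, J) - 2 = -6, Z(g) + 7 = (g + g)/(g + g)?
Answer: 484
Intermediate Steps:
Z(g) = -6 (Z(g) = -7 + (g + g)/(g + g) = -7 + (2*g)/((2*g)) = -7 + (2*g)*(1/(2*g)) = -7 + 1 = -6)
k(b, J) = -4 (k(b, J) = 2 - 6 = -4)
(k(Z(5), -6) + 26)**2 = (-4 + 26)**2 = 22**2 = 484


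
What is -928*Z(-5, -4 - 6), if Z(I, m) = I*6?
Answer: 27840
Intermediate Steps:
Z(I, m) = 6*I
-928*Z(-5, -4 - 6) = -5568*(-5) = -928*(-30) = 27840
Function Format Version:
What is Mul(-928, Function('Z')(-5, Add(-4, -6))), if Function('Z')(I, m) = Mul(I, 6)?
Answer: 27840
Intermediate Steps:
Function('Z')(I, m) = Mul(6, I)
Mul(-928, Function('Z')(-5, Add(-4, -6))) = Mul(-928, Mul(6, -5)) = Mul(-928, -30) = 27840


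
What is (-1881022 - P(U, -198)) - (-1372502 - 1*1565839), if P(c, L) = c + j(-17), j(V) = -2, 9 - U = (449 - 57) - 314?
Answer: 1057390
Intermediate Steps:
U = -69 (U = 9 - ((449 - 57) - 314) = 9 - (392 - 314) = 9 - 1*78 = 9 - 78 = -69)
P(c, L) = -2 + c (P(c, L) = c - 2 = -2 + c)
(-1881022 - P(U, -198)) - (-1372502 - 1*1565839) = (-1881022 - (-2 - 69)) - (-1372502 - 1*1565839) = (-1881022 - 1*(-71)) - (-1372502 - 1565839) = (-1881022 + 71) - 1*(-2938341) = -1880951 + 2938341 = 1057390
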